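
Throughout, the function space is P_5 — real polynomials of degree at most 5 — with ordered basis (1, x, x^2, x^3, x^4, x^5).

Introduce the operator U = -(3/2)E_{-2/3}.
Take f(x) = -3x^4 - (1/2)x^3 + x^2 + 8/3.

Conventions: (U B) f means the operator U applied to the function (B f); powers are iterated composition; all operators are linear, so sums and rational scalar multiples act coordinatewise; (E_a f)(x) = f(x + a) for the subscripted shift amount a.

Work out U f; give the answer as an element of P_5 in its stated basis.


g(x) = (9/2)x^4 - (45/4)x^3 + 9x^2 - (7/3)x - 4

E_{-2/3} f = -3x^4 + (15/2)x^3 - 6x^2 + (14/9)x + 8/3
(-(3/2)E_{-2/3}) f = (9/2)x^4 - (45/4)x^3 + 9x^2 - (7/3)x - 4


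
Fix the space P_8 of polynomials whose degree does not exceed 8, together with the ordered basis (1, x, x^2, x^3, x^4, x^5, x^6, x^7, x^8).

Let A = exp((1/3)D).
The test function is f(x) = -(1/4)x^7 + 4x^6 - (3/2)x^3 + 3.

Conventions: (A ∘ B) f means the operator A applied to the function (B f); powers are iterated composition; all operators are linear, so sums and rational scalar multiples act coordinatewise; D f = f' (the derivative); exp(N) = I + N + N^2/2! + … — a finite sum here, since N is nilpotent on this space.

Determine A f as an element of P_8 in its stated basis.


g(x) = -(1/4)x^7 + (41/12)x^6 + (89/12)x^5 + (685/108)x^4 + (439/324)x^3 - (253/324)x^2 - (1177/2916)x + 25805/8748

order-1 term: -(7/12)x^6 + 8x^5 - (3/2)x^2
order-2 term: -(7/12)x^5 + (20/3)x^4 - (1/2)x
order-3 term: -(35/108)x^4 + (80/27)x^3 - 1/18
order-4 term: -(35/324)x^3 + (20/27)x^2
order-5 term: -(7/324)x^2 + (8/81)x
order-6 term: -(7/2916)x + 4/729
order-7 term: -1/8748
the series for exp((1/3)D) f terminates at order 7
exp((1/3)D) f = -(1/4)x^7 + (41/12)x^6 + (89/12)x^5 + (685/108)x^4 + (439/324)x^3 - (253/324)x^2 - (1177/2916)x + 25805/8748


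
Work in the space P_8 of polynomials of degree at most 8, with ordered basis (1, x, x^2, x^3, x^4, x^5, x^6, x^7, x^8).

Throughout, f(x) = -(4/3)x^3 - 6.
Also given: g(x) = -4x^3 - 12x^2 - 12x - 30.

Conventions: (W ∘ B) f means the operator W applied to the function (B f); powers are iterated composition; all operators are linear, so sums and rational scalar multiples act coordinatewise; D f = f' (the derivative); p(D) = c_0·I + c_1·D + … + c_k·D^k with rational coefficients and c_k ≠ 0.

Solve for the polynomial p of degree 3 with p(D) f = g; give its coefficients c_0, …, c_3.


p(D) = 3·I + 3·D + (3/2)·D^2 + (3/2)·D^3, i.e. c_0 = 3, c_1 = 3, c_2 = 3/2, c_3 = 3/2

D^0 f = -(4/3)x^3 - 6
D^1 f = -4x^2
D^2 f = -8x
D^3 f = -8
matching coefficients of g against c_0 f + c_1 Df + … from the top degree down determines the c_i
solution: c_0 = 3, c_1 = 3, c_2 = 3/2, c_3 = 3/2


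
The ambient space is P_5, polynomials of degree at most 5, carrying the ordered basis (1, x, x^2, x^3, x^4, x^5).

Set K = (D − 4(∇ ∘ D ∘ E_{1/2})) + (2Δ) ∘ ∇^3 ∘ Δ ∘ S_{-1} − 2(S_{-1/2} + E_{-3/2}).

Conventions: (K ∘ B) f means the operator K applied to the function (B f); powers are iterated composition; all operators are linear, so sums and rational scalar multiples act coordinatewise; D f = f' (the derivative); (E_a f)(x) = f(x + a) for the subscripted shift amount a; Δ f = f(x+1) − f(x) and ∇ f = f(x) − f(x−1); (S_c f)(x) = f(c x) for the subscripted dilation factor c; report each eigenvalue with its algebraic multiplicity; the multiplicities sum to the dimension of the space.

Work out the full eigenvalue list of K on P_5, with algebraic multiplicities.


λ = -4 (multiplicity 1), λ = -5/2 (multiplicity 1), λ = -17/8 (multiplicity 1), λ = -31/16 (multiplicity 1), λ = -7/4 (multiplicity 1), λ = -1 (multiplicity 1)

image of 1: -4
image of x: -x + 4
image of x^2: -(5/2)x^2 + 8x - 25/2
image of x^3: -(7/4)x^3 + 12x^2 - (75/2)x + 27/4
image of x^4: -(17/8)x^4 + 16x^3 - 75x^2 + 27x - 113/8
image of x^5: -(31/16)x^5 + 20x^4 - 125x^3 + (135/2)x^2 - (565/8)x - 3597/16
the matrix is upper triangular; its diagonal is (-4, -1, -5/2, -7/4, -17/8, -31/16)
for a triangular matrix the eigenvalues are the diagonal entries, with algebraic multiplicity their repetition count


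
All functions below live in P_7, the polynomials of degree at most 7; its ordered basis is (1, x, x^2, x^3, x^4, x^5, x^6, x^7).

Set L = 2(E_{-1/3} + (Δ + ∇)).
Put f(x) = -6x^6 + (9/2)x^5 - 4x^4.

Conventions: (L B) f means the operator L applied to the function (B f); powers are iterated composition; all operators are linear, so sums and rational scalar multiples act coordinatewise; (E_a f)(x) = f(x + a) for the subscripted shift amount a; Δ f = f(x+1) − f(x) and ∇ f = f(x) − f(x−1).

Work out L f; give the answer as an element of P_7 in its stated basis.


g(x) = -12x^6 - 111x^5 + 47x^4 - (4630/9)x^3 + (1522/9)x^2 - (5561/27)x + 4337/243

E_{-1/3} f = -6x^6 + (33/2)x^5 - (43/2)x^4 + (133/9)x^3 - (49/9)x^2 + (55/54)x - 37/486
Δ f = -36x^5 - (135/2)x^4 - 91x^3 - 69x^2 - (59/2)x - 11/2
∇ f = -36x^5 + (225/2)x^4 - 181x^3 + 159x^2 - (149/2)x + 29/2
(Δ + ∇) f = -72x^5 + 45x^4 - 272x^3 + 90x^2 - 104x + 9
(E_{-1/3} + (Δ + ∇)) f = -6x^6 - (111/2)x^5 + (47/2)x^4 - (2315/9)x^3 + (761/9)x^2 - (5561/54)x + 4337/486
(2(E_{-1/3} + (Δ + ∇))) f = -12x^6 - 111x^5 + 47x^4 - (4630/9)x^3 + (1522/9)x^2 - (5561/27)x + 4337/243


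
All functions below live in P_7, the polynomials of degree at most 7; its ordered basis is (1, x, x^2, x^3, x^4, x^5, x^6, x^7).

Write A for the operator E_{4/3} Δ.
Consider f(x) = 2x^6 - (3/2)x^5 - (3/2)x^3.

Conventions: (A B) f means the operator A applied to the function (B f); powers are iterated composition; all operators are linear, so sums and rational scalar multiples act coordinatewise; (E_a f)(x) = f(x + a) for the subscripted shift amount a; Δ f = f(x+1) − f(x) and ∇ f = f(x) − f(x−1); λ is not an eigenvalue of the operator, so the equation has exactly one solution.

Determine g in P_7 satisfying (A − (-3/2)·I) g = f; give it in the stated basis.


write g with unknown coordinates in the stated basis and equate coefficients in (A − (-3/2)·I) g = f
solving from the highest basis element down gives g = (4/3)x^6 - (19/3)x^5 - (250/9)x^4 + (1193/27)x^3 + (32582/81)x^2 + (9536/81)x - 179812/243
check: A g = 8x^5 + (125/3)x^4 - (610/9)x^3 - (16291/27)x^2 - (4768/27)x + 89906/81
so A g − (-3/2)·g = 2x^6 - (3/2)x^5 - (3/2)x^3 = f ✓

the result is g(x) = (4/3)x^6 - (19/3)x^5 - (250/9)x^4 + (1193/27)x^3 + (32582/81)x^2 + (9536/81)x - 179812/243


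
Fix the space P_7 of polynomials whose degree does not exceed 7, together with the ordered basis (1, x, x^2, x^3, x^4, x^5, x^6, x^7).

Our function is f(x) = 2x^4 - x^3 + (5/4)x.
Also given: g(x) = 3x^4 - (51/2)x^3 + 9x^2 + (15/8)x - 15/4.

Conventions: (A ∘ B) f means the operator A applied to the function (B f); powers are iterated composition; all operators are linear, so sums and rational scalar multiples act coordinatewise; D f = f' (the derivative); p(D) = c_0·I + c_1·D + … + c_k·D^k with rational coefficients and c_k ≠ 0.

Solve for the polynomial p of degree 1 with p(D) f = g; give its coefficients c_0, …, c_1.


c_0 = 3/2, c_1 = -3

D^0 f = 2x^4 - x^3 + (5/4)x
D^1 f = 8x^3 - 3x^2 + 5/4
matching coefficients of g against c_0 f + c_1 Df + … from the top degree down determines the c_i
solution: c_0 = 3/2, c_1 = -3


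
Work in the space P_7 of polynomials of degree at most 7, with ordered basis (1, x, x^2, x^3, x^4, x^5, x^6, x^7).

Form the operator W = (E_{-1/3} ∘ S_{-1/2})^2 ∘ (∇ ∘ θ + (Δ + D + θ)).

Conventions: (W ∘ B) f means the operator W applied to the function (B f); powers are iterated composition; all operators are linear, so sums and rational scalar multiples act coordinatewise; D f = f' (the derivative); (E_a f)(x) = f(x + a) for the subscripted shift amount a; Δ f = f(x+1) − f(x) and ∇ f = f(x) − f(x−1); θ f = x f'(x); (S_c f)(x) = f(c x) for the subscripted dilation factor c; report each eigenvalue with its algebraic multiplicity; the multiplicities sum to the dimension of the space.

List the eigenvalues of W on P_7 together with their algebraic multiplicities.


image of 1: 0
image of x: (1/4)x + 37/12
image of x^2: (1/8)x^2 + (25/12)x - 23/72
image of x^3: (3/64)x^3 + (63/64)x^2 - (55/64)x + 2077/576
image of x^4: (1/64)x^4 + (19/48)x^3 - (71/96)x^2 + (1891/432)x - 7487/5184
image of x^5: (5/1024)x^5 + (445/3072)x^4 - (2015/4608)x^3 + (44485/13824)x^2 - (222935/82944)x + 1176617/248832
image of x^6: (3/2048)x^6 + (51/1024)x^5 - (435/2048)x^4 + (8525/4608)x^3 - (49355/18432)x^2 + (74315/9216)x - 967079/497664
image of x^7: (7/16384)x^7 + (805/49152)x^6 - (4487/49152)x^5 + (404705/442368)x^4 - (2585275/1327104)x^3 + (10491061/1327104)x^2 - (53018231/11943936)x + 199158811/35831808
the matrix is upper triangular; its diagonal is (0, 1/4, 1/8, 3/64, 1/64, 5/1024, 3/2048, 7/16384)
for a triangular matrix the eigenvalues are the diagonal entries, with algebraic multiplicity their repetition count

λ = 0 (multiplicity 1), λ = 7/16384 (multiplicity 1), λ = 3/2048 (multiplicity 1), λ = 5/1024 (multiplicity 1), λ = 1/64 (multiplicity 1), λ = 3/64 (multiplicity 1), λ = 1/8 (multiplicity 1), λ = 1/4 (multiplicity 1)


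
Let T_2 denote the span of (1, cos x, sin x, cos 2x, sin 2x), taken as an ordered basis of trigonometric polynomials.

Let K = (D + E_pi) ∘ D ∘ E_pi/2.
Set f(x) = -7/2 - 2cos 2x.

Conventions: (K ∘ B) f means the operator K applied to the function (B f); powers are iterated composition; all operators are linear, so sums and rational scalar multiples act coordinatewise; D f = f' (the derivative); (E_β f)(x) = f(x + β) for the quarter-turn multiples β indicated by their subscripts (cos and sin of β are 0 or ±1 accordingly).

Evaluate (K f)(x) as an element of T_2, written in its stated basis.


E_pi/2 f = -7/2 + 2cos 2x
D E_pi/2 f = -4sin 2x
D (D ∘ E_pi/2) f = -8cos 2x
E_pi (D ∘ E_pi/2) f = -4sin 2x
(D + E_pi) (D ∘ E_pi/2) f = -8cos 2x - 4sin 2x

the image equals g(x) = -8cos 2x - 4sin 2x


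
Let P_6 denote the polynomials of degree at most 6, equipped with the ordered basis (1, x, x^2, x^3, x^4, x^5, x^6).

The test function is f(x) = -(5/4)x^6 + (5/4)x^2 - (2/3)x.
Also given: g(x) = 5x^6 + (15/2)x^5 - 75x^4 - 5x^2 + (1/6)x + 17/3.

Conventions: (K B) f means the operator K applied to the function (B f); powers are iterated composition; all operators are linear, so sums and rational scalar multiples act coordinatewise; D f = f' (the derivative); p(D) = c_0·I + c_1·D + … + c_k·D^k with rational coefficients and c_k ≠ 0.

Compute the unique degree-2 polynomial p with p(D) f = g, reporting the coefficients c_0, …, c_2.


D^0 f = -(5/4)x^6 + (5/4)x^2 - (2/3)x
D^1 f = -(15/2)x^5 + (5/2)x - 2/3
D^2 f = -(75/2)x^4 + 5/2
matching coefficients of g against c_0 f + c_1 Df + … from the top degree down determines the c_i
solution: c_0 = -4, c_1 = -1, c_2 = 2

c_0 = -4, c_1 = -1, c_2 = 2


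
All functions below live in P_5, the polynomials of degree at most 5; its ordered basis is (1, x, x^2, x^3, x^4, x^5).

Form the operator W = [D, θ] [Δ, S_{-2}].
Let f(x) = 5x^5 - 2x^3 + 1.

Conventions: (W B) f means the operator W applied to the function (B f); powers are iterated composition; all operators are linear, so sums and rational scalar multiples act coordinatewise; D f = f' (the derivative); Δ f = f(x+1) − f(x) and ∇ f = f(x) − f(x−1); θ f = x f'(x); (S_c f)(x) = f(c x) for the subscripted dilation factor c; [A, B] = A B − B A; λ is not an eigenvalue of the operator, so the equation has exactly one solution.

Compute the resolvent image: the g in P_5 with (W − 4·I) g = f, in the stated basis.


g(x) = -(5/4)x^5 + (601/2)x^3 + 225x^2 - 5184x - 5045/8

write g with unknown coordinates in the stated basis and equate coefficients in (W − 4·I) g = f
solving from the highest basis element down gives g = -(5/4)x^5 + (601/2)x^3 + 225x^2 - 5184x - 5045/8
check: W g = 1200x^3 + 900x^2 - 20736x - 5043/2
so W g − 4·g = 5x^5 - 2x^3 + 1 = f ✓


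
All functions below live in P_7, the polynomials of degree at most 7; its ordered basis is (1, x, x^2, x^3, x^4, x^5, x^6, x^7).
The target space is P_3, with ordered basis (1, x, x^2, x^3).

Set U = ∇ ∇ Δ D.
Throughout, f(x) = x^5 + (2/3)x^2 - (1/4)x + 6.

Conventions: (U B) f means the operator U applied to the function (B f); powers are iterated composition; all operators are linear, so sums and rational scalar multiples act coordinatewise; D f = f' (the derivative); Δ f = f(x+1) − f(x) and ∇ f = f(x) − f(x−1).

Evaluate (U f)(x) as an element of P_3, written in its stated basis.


g(x) = 120x - 60

D f = 5x^4 + (4/3)x - 1/4
Δ D f = 20x^3 + 30x^2 + 20x + 19/3
∇ Δ D f = 60x^2 + 10
∇ ∇ Δ D f = 120x - 60


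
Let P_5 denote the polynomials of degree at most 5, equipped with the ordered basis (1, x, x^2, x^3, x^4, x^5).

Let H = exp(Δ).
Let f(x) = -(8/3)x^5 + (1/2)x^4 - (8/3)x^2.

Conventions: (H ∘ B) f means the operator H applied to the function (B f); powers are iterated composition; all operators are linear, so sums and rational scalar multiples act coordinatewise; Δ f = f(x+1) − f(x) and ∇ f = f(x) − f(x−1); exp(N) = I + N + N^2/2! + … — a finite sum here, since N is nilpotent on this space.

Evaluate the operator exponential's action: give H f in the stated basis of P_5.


order-1 term: -(40/3)x^4 - (74/3)x^3 - (71/3)x^2 - (50/3)x - 29/6
order-2 term: -(80/3)x^3 - 77x^2 - (262/3)x - 235/6
order-3 term: -(80/3)x^2 - 78x - 191/3
order-4 term: -(40/3)x - 157/6
order-5 term: -8/3
the series for exp(Δ) f terminates at order 5
exp(Δ) f = -(8/3)x^5 - (77/6)x^4 - (154/3)x^3 - 130x^2 - (586/3)x - 273/2

the result is g(x) = -(8/3)x^5 - (77/6)x^4 - (154/3)x^3 - 130x^2 - (586/3)x - 273/2


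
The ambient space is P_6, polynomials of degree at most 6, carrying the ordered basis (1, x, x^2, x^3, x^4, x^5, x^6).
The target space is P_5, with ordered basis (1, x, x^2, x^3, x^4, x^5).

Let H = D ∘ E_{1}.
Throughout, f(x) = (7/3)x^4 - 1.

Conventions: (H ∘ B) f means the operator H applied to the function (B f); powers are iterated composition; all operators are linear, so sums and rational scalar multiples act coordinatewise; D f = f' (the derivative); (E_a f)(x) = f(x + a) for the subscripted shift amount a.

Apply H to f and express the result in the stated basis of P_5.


E_{1} f = (7/3)x^4 + (28/3)x^3 + 14x^2 + (28/3)x + 4/3
D E_{1} f = (28/3)x^3 + 28x^2 + 28x + 28/3

g(x) = (28/3)x^3 + 28x^2 + 28x + 28/3


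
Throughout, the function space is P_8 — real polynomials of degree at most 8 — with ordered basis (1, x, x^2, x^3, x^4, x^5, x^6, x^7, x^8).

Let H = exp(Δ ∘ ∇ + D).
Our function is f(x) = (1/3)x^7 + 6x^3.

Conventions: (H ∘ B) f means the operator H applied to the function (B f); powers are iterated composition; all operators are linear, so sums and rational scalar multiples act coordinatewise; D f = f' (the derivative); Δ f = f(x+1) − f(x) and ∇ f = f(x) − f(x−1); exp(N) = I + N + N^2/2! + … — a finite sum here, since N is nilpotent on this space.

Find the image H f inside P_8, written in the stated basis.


order-1 term: (7/3)x^6 + 14x^5 + (70/3)x^3 + 18x^2 + (122/3)x
order-2 term: 7x^5 + 70x^4 + 140x^3 + 70x^2 + 158x + 122/3
order-3 term: (35/3)x^4 + 140x^3 + 420x^2 + 350x + 146
order-4 term: (35/3)x^3 + 140x^2 + 420x + 910/3
order-5 term: 7x^2 + 70x + 140
order-6 term: (7/3)x + 14
order-7 term: 1/3
the series for exp(Δ ∘ ∇ + D) f terminates at order 7
exp(Δ ∘ ∇ + D) f = (1/3)x^7 + (7/3)x^6 + 21x^5 + (245/3)x^4 + 321x^3 + 655x^2 + 1041x + 1933/3

the image equals g(x) = (1/3)x^7 + (7/3)x^6 + 21x^5 + (245/3)x^4 + 321x^3 + 655x^2 + 1041x + 1933/3


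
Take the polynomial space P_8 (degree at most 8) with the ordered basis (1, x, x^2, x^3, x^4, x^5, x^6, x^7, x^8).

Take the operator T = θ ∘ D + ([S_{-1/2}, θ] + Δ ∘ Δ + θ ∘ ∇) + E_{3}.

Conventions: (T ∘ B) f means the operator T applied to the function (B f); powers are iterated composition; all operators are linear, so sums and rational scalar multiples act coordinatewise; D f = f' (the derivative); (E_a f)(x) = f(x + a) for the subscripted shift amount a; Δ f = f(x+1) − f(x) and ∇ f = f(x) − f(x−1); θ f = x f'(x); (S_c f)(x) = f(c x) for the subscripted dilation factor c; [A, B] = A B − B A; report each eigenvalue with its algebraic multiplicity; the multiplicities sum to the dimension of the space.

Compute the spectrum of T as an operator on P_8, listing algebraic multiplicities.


image of 1: 1
image of x: x + 3
image of x^2: x^2 + 10x + 11
image of x^3: x^3 + 21x^2 + 30x + 33
image of x^4: x^4 + 36x^3 + 54x^2 + 136x + 95
image of x^5: x^5 + 55x^4 + 80x^3 + 350x^2 + 470x + 273
image of x^6: x^6 + 78x^5 + 105x^4 + 720x^3 + 1395x^2 + 1644x + 791
image of x^7: x^7 + 105x^6 + 126x^5 + 1295x^4 + 3220x^3 + 5775x^2 + 5530x + 2313
image of x^8: x^8 + 136x^7 + 140x^6 + 2128x^5 + 6370x^4 + 15456x^3 + 22092x^2 + 18512x + 6815
the matrix is upper triangular; its diagonal is (1, 1, 1, 1, 1, 1, 1, 1, 1)
for a triangular matrix the eigenvalues are the diagonal entries, with algebraic multiplicity their repetition count

λ = 1 (multiplicity 9)


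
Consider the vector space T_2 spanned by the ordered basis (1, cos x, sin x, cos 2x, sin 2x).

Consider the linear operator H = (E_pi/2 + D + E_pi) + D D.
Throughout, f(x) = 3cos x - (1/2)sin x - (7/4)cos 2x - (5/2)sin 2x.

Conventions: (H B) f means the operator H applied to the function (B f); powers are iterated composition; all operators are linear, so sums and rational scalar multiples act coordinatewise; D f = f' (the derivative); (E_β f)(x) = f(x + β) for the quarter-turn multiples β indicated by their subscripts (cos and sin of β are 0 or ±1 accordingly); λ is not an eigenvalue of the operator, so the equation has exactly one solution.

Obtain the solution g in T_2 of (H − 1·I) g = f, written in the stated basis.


write g with unknown coordinates in the stated basis and equate coefficients in (H − 1·I) g = f
solving from the highest basis element down gives g = -(8/13)cos x + (15/26)sin x + (55/116)cos 2x + (9/29)sin 2x
check: H g = (31/13)cos x + (1/13)sin x - (37/29)cos 2x - (127/58)sin 2x
so H g − 1·g = 3cos x - (1/2)sin x - (7/4)cos 2x - (5/2)sin 2x = f ✓

the image equals g(x) = -(8/13)cos x + (15/26)sin x + (55/116)cos 2x + (9/29)sin 2x


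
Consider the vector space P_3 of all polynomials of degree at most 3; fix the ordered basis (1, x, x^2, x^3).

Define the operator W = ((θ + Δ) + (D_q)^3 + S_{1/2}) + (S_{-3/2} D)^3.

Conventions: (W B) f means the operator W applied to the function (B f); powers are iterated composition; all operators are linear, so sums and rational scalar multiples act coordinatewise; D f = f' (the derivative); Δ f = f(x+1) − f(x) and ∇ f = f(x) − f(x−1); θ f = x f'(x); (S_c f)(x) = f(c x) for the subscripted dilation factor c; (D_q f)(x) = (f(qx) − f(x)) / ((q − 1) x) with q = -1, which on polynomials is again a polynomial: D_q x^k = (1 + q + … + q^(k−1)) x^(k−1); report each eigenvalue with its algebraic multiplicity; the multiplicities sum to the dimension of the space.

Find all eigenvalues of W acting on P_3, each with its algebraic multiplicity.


image of 1: 1
image of x: (3/2)x + 1
image of x^2: (9/4)x^2 + 2x + 1
image of x^3: (25/8)x^3 + 3x^2 + 3x - 77/4
the matrix is upper triangular; its diagonal is (1, 3/2, 9/4, 25/8)
for a triangular matrix the eigenvalues are the diagonal entries, with algebraic multiplicity their repetition count

λ = 1 (multiplicity 1), λ = 3/2 (multiplicity 1), λ = 9/4 (multiplicity 1), λ = 25/8 (multiplicity 1)


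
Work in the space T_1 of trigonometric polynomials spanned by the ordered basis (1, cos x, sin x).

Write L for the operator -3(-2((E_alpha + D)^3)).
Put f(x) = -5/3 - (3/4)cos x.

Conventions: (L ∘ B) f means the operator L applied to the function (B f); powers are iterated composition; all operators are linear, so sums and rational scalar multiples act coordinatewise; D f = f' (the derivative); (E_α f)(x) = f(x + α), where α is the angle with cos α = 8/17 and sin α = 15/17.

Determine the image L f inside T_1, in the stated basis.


g(x) = -10 + (108288/4913)cos x - (119808/4913)sin x

E_alpha f = -5/3 - (6/17)cos x + (45/68)sin x
D f = (3/4)sin x
(E_alpha + D) f = -5/3 - (6/17)cos x + (24/17)sin x
E_alpha (E_alpha + D) f = -5/3 + (312/289)cos x + (282/289)sin x
D (E_alpha + D) f = (24/17)cos x + (6/17)sin x
(E_alpha + D) (E_alpha + D) f = -5/3 + (720/289)cos x + (384/289)sin x
E_alpha (E_alpha + D) (E_alpha + D) f = -5/3 + (11520/4913)cos x - (7728/4913)sin x
D (E_alpha + D) (E_alpha + D) f = (384/289)cos x - (720/289)sin x
(E_alpha + D) (E_alpha + D) (E_alpha + D) f = -5/3 + (18048/4913)cos x - (19968/4913)sin x
(-2((E_alpha + D)^3)) f = 10/3 - (36096/4913)cos x + (39936/4913)sin x
(-3(-2((E_alpha + D)^3))) f = -10 + (108288/4913)cos x - (119808/4913)sin x


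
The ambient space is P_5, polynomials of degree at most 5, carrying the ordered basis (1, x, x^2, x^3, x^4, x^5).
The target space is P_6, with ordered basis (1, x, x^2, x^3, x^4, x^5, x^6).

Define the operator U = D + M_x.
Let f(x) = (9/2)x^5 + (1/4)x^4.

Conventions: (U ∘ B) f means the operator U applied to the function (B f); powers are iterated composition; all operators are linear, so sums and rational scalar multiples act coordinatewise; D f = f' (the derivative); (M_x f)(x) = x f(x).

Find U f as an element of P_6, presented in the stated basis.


the image equals g(x) = (9/2)x^6 + (1/4)x^5 + (45/2)x^4 + x^3

D f = (45/2)x^4 + x^3
M_x f = (9/2)x^6 + (1/4)x^5
(D + M_x) f = (9/2)x^6 + (1/4)x^5 + (45/2)x^4 + x^3


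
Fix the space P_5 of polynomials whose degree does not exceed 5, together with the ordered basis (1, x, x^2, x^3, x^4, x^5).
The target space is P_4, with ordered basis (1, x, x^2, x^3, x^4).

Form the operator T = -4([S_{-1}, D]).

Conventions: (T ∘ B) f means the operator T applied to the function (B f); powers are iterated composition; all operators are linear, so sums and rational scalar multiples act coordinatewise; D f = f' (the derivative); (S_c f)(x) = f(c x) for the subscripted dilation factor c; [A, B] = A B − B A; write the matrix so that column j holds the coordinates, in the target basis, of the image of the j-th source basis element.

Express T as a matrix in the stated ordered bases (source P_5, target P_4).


image of 1: 0
image of x: -8
image of x^2: 16x
image of x^3: -24x^2
image of x^4: 32x^3
image of x^5: -40x^4
each image's coordinates form column j of the matrix

the matrix is [[0, -8, 0, 0, 0, 0]; [0, 0, 16, 0, 0, 0]; [0, 0, 0, -24, 0, 0]; [0, 0, 0, 0, 32, 0]; [0, 0, 0, 0, 0, -40]] (rows listed top to bottom)


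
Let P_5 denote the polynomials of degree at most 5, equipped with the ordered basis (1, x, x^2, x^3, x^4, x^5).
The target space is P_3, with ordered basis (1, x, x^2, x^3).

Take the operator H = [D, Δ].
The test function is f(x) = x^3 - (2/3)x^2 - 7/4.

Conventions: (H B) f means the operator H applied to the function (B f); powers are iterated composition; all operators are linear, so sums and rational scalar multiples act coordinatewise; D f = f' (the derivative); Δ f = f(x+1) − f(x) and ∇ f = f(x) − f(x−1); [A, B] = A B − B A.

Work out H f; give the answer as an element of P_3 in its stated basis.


Δ f = 3x^2 + (5/3)x + 1/3
D Δ f = 6x + 5/3
D f = 3x^2 - (4/3)x
Δ D f = 6x + 5/3
[D, Δ] f = 0

the image equals g(x) = 0


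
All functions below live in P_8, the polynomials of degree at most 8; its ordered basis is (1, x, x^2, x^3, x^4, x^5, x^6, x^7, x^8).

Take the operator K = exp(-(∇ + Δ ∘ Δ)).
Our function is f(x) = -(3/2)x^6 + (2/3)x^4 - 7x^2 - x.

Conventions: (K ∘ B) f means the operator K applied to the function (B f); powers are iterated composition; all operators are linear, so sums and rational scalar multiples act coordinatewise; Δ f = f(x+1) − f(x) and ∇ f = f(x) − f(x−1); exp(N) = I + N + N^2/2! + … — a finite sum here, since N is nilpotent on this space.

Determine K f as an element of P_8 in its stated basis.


the image equals g(x) = -(3/2)x^6 + 9x^5 + (2/3)x^4 + (442/3)x^3 - (599/2)x^2 - (757/3)x - 3101/6

order-1 term: 9x^5 + (45/2)x^4 + (622/3)x^3 + (577/2)x^2 + (823/3)x + 545/6
order-2 term: -(45/2)x^4 - 90x^3 - (1387/2)x^2 - 1207x - 7757/6
order-3 term: 30x^3 + 135x^2 + (2287/3)x + 941
order-4 term: -(45/2)x^2 - 90x - 1661/6
order-5 term: 9x + 45/2
order-6 term: -3/2
the series for exp(-(∇ + Δ ∘ Δ)) f terminates at order 6
exp(-(∇ + Δ ∘ Δ)) f = -(3/2)x^6 + 9x^5 + (2/3)x^4 + (442/3)x^3 - (599/2)x^2 - (757/3)x - 3101/6


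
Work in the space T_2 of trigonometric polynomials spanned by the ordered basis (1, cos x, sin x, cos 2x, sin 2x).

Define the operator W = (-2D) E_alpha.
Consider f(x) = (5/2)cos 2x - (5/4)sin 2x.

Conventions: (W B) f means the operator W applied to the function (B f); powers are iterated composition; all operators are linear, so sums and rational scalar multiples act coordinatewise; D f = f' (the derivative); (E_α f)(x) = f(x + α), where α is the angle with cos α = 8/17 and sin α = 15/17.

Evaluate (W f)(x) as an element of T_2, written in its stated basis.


the result is g(x) = (1595/289)cos 2x - (2810/289)sin 2x

E_alpha f = -(1405/578)cos 2x - (1595/1156)sin 2x
D E_alpha f = -(1595/578)cos 2x + (1405/289)sin 2x
(-2D) E_alpha f = (1595/289)cos 2x - (2810/289)sin 2x


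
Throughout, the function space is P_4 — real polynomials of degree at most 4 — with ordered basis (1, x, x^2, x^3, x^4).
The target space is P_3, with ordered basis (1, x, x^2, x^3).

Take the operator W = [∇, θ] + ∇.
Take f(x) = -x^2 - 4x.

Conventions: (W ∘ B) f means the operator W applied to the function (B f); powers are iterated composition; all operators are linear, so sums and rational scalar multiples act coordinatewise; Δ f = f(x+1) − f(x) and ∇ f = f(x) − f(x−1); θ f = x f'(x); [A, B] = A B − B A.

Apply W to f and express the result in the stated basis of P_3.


θ f = -2x^2 - 4x
∇ θ f = -4x - 2
∇ f = -2x - 3
θ ∇ f = -2x
[∇, θ] f = -2x - 2
∇ f = -2x - 3
([∇, θ] + ∇) f = -4x - 5

the result is g(x) = -4x - 5


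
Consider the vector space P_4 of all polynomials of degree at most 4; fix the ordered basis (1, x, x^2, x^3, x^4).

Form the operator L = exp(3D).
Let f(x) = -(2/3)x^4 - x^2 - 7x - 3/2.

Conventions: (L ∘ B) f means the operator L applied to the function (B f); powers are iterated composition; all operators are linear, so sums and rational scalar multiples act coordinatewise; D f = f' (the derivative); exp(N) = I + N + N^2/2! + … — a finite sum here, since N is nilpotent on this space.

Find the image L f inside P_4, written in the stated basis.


g(x) = -(2/3)x^4 - 8x^3 - 37x^2 - 85x - 171/2

order-1 term: -8x^3 - 6x - 21
order-2 term: -36x^2 - 9
order-3 term: -72x
order-4 term: -54
the series for exp(3D) f terminates at order 4
exp(3D) f = -(2/3)x^4 - 8x^3 - 37x^2 - 85x - 171/2


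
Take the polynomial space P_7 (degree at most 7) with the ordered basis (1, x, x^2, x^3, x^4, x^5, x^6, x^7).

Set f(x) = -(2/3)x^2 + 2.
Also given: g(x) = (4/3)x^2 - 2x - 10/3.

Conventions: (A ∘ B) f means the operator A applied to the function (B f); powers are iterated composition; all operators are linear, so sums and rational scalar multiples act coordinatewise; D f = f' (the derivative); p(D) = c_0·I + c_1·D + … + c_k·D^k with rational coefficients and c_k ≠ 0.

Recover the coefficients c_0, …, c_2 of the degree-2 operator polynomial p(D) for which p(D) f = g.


D^0 f = -(2/3)x^2 + 2
D^1 f = -(4/3)x
D^2 f = -4/3
matching coefficients of g against c_0 f + c_1 Df + … from the top degree down determines the c_i
solution: c_0 = -2, c_1 = 3/2, c_2 = -1/2

c_0 = -2, c_1 = 3/2, c_2 = -1/2


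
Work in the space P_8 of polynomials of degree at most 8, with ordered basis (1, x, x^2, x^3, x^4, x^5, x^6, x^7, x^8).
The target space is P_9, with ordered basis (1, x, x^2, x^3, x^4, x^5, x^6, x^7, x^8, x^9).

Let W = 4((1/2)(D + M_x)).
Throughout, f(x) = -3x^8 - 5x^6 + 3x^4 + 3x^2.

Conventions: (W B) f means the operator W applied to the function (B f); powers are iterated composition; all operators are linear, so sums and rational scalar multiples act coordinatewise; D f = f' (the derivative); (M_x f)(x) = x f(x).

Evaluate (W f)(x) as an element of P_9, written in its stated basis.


the result is g(x) = -6x^9 - 58x^7 - 54x^5 + 30x^3 + 12x

D f = -24x^7 - 30x^5 + 12x^3 + 6x
M_x f = -3x^9 - 5x^7 + 3x^5 + 3x^3
(D + M_x) f = -3x^9 - 29x^7 - 27x^5 + 15x^3 + 6x
((1/2)(D + M_x)) f = -(3/2)x^9 - (29/2)x^7 - (27/2)x^5 + (15/2)x^3 + 3x
(4((1/2)(D + M_x))) f = -6x^9 - 58x^7 - 54x^5 + 30x^3 + 12x


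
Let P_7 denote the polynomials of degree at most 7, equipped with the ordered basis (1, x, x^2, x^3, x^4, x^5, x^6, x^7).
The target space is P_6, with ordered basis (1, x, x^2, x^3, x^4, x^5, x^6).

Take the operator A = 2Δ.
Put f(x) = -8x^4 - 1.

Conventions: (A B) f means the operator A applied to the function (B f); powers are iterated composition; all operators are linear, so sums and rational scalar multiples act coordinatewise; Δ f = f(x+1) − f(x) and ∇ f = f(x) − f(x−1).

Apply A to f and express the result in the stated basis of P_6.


the image equals g(x) = -64x^3 - 96x^2 - 64x - 16

Δ f = -32x^3 - 48x^2 - 32x - 8
(2Δ) f = -64x^3 - 96x^2 - 64x - 16


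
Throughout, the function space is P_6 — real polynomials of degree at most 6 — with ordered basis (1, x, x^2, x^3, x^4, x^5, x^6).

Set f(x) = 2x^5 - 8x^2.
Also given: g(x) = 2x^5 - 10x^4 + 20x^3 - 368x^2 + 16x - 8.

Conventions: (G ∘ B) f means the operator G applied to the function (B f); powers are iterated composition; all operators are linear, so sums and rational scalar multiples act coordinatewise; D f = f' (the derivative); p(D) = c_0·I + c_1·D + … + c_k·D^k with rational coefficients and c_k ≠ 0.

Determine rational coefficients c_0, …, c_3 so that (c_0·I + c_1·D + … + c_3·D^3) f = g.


D^0 f = 2x^5 - 8x^2
D^1 f = 10x^4 - 16x
D^2 f = 40x^3 - 16
D^3 f = 120x^2
matching coefficients of g against c_0 f + c_1 Df + … from the top degree down determines the c_i
solution: c_0 = 1, c_1 = -1, c_2 = 1/2, c_3 = -3

p(D) = I − D + (1/2)·D^2 − 3·D^3, i.e. c_0 = 1, c_1 = -1, c_2 = 1/2, c_3 = -3


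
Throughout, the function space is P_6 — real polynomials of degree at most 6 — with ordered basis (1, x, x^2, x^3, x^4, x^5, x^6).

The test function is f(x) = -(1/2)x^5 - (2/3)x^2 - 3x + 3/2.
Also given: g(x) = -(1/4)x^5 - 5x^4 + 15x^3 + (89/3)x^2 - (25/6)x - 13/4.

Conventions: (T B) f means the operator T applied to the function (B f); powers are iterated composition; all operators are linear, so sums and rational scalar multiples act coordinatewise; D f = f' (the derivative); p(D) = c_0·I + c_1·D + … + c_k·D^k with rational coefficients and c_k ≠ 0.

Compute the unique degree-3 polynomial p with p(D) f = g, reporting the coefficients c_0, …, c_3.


D^0 f = -(1/2)x^5 - (2/3)x^2 - 3x + 3/2
D^1 f = -(5/2)x^4 - (4/3)x - 3
D^2 f = -10x^3 - 4/3
D^3 f = -30x^2
matching coefficients of g against c_0 f + c_1 Df + … from the top degree down determines the c_i
solution: c_0 = 1/2, c_1 = 2, c_2 = -3/2, c_3 = -1

c_0 = 1/2, c_1 = 2, c_2 = -3/2, c_3 = -1


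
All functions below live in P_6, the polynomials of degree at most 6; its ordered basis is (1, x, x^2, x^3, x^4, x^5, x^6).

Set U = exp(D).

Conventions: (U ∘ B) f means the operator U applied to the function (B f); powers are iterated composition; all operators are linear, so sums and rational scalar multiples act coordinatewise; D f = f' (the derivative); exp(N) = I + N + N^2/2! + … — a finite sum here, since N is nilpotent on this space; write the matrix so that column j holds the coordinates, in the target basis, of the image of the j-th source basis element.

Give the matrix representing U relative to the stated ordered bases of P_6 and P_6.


image of 1: 1
image of x: x + 1
image of x^2: x^2 + 2x + 1
image of x^3: x^3 + 3x^2 + 3x + 1
image of x^4: x^4 + 4x^3 + 6x^2 + 4x + 1
image of x^5: x^5 + 5x^4 + 10x^3 + 10x^2 + 5x + 1
image of x^6: x^6 + 6x^5 + 15x^4 + 20x^3 + 15x^2 + 6x + 1
each image's coordinates form column j of the matrix

the matrix is [[1, 1, 1, 1, 1, 1, 1]; [0, 1, 2, 3, 4, 5, 6]; [0, 0, 1, 3, 6, 10, 15]; [0, 0, 0, 1, 4, 10, 20]; [0, 0, 0, 0, 1, 5, 15]; [0, 0, 0, 0, 0, 1, 6]; [0, 0, 0, 0, 0, 0, 1]] (rows listed top to bottom)


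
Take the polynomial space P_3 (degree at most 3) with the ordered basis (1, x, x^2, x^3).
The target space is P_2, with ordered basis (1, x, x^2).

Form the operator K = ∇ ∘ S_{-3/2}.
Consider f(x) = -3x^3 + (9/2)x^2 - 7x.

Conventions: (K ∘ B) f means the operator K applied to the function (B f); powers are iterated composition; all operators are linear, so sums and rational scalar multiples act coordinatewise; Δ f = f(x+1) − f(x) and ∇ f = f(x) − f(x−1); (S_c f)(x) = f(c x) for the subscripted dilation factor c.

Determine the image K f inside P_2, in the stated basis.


S_{-3/2} f = (81/8)x^3 + (81/8)x^2 + (21/2)x
∇ S_{-3/2} f = (243/8)x^2 - (81/8)x + 21/2

the result is g(x) = (243/8)x^2 - (81/8)x + 21/2


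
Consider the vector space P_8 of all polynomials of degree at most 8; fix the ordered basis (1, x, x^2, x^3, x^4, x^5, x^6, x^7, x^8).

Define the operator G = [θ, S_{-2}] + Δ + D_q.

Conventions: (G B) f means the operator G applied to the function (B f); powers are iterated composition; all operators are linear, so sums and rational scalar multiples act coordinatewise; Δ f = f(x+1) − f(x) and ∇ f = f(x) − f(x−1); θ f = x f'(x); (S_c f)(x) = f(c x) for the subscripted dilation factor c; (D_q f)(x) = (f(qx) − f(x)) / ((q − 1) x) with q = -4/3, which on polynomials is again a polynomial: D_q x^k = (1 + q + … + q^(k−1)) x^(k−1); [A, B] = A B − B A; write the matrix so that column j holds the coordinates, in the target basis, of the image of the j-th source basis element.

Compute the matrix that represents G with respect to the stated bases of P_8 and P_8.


the matrix is [[0, 2, 1, 1, 1, 1, 1, 1, 1]; [0, 0, 5/3, 3, 4, 5, 6, 7, 8]; [0, 0, 0, 40/9, 6, 10, 15, 21, 28]; [0, 0, 0, 0, 83/27, 10, 20, 35, 56]; [0, 0, 0, 0, 0, 586/81, 15, 35, 70]; [0, 0, 0, 0, 0, 0, 977/243, 21, 56]; [0, 0, 0, 0, 0, 0, 0, 7756/729, 28]; [0, 0, 0, 0, 0, 0, 0, 0, 9071/2187]; [0, 0, 0, 0, 0, 0, 0, 0, 0]] (rows listed top to bottom)

image of 1: 0
image of x: 2
image of x^2: (5/3)x + 1
image of x^3: (40/9)x^2 + 3x + 1
image of x^4: (83/27)x^3 + 6x^2 + 4x + 1
image of x^5: (586/81)x^4 + 10x^3 + 10x^2 + 5x + 1
image of x^6: (977/243)x^5 + 15x^4 + 20x^3 + 15x^2 + 6x + 1
image of x^7: (7756/729)x^6 + 21x^5 + 35x^4 + 35x^3 + 21x^2 + 7x + 1
image of x^8: (9071/2187)x^7 + 28x^6 + 56x^5 + 70x^4 + 56x^3 + 28x^2 + 8x + 1
each image's coordinates form column j of the matrix


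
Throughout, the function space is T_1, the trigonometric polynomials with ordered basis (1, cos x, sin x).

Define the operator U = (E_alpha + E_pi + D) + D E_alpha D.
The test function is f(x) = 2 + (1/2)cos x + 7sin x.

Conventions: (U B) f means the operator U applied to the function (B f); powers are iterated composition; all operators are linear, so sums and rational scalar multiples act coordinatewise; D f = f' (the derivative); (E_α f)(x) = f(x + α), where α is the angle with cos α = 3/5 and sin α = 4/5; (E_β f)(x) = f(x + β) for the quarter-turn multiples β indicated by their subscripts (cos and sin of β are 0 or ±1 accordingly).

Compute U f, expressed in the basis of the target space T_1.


g(x) = 4 + (13/2)cos x - (15/2)sin x

E_alpha f = 2 + (59/10)cos x + (19/5)sin x
E_pi f = 2 - (1/2)cos x - 7sin x
D f = 7cos x - (1/2)sin x
(E_alpha + E_pi + D) f = 4 + (62/5)cos x - (37/10)sin x
D f = 7cos x - (1/2)sin x
E_alpha D f = (19/5)cos x - (59/10)sin x
D E_alpha D f = -(59/10)cos x - (19/5)sin x
((E_alpha + E_pi + D) + D E_alpha D) f = 4 + (13/2)cos x - (15/2)sin x


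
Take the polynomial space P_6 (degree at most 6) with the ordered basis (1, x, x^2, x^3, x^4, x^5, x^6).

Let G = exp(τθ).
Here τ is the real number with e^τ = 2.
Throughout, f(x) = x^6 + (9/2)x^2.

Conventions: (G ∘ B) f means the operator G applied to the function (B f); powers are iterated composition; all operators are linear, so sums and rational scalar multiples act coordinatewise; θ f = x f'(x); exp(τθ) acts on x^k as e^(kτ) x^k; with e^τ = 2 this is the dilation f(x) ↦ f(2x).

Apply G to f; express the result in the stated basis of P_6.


g(x) = 64x^6 + 18x^2

exp(τθ) x^k = e^(kτ) x^k; with e^τ = 2 this sends x^k to 2^k x^k
x^2 ↦ 4 x^2
x^6 ↦ 64 x^6
applying this coordinatewise to f: exp(τθ) f = 64x^6 + 18x^2


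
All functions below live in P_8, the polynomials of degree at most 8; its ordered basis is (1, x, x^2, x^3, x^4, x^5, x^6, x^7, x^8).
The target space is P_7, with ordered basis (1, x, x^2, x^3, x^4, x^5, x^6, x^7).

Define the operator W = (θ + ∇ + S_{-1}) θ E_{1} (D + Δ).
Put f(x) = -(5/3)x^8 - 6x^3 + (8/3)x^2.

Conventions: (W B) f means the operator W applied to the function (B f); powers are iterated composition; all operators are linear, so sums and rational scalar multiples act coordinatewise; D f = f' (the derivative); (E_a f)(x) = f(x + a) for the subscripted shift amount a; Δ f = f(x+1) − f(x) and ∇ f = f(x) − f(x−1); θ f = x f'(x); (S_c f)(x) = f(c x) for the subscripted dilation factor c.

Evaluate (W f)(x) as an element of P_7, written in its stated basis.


D f = -(40/3)x^7 - 18x^2 + (16/3)x
Δ f = -(40/3)x^7 - (140/3)x^6 - (280/3)x^5 - (350/3)x^4 - (280/3)x^3 - (194/3)x^2 - 26x - 5
(D + Δ) f = -(80/3)x^7 - (140/3)x^6 - (280/3)x^5 - (350/3)x^4 - (280/3)x^3 - (248/3)x^2 - (62/3)x - 5
E_{1} (D + Δ) f = -(80/3)x^7 - (700/3)x^6 - (2800/3)x^5 - (6650/3)x^4 - 3360x^3 - 3256x^2 - 1866x - 485
θ E_{1} (D + Δ) f = -(560/3)x^7 - 1400x^6 - (14000/3)x^5 - (26600/3)x^4 - 10080x^3 - 6512x^2 - 1866x
θ θ E_{1} (D + Δ) f = -(3920/3)x^7 - 8400x^6 - (70000/3)x^5 - (106400/3)x^4 - 30240x^3 - 13024x^2 - 1866x
∇ θ E_{1} (D + Δ) f = -(3920/3)x^6 - 4480x^5 - (26600/3)x^4 - (30800/3)x^3 - (19880/3)x^2 - (6032/3)x - 62/3
S_{-1} θ E_{1} (D + Δ) f = (560/3)x^7 - 1400x^6 + (14000/3)x^5 - (26600/3)x^4 + 10080x^3 - 6512x^2 + 1866x
(θ + ∇ + S_{-1}) θ E_{1} (D + Δ) f = -1120x^7 - (33320/3)x^6 - (69440/3)x^5 - 53200x^4 - (91280/3)x^3 - (78488/3)x^2 - (6032/3)x - 62/3

the result is g(x) = -1120x^7 - (33320/3)x^6 - (69440/3)x^5 - 53200x^4 - (91280/3)x^3 - (78488/3)x^2 - (6032/3)x - 62/3


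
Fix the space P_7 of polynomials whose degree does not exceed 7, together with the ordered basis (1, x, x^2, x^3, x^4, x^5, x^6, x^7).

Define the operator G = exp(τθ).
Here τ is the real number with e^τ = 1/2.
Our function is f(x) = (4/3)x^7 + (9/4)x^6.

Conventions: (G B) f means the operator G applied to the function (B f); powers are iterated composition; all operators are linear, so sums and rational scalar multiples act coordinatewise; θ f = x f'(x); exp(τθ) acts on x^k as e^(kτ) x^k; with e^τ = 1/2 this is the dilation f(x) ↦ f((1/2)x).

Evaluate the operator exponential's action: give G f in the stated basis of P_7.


exp(τθ) x^k = e^(kτ) x^k; with e^τ = 1/2 this sends x^k to (1/2)^k x^k
x^6 ↦ 1/64 x^6
x^7 ↦ 1/128 x^7
applying this coordinatewise to f: exp(τθ) f = (1/96)x^7 + (9/256)x^6

g(x) = (1/96)x^7 + (9/256)x^6


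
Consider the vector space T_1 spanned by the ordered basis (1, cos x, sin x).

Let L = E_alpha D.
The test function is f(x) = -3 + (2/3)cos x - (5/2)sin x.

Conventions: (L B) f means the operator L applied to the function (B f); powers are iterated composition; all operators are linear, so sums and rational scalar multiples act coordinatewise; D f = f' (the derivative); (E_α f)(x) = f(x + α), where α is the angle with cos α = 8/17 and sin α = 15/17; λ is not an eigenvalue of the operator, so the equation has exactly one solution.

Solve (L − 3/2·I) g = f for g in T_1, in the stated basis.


write g with unknown coordinates in the stated basis and equate coefficients in (L − 3/2·I) g = f
solving from the highest basis element down gives g = 2 - (28/401)cos x + (1279/1203)sin x
check: L g = (676/1203)cos x - (363/401)sin x
so L g − 3/2·g = -3 + (2/3)cos x - (5/2)sin x = f ✓

g(x) = 2 - (28/401)cos x + (1279/1203)sin x
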